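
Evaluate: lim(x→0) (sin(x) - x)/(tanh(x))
This is a 0/0 indeterminate form.

Apply L'Hôpital's rule: differentiate numerator and denominator separately.
  f(x) = -x + sin(x)   ⇒   f'(x) = cos(x) - 1
  g(x) = tanh(x)   ⇒   g'(x) = 1 - tanh(x)^2
  lim(x→0) f'(x)/g'(x) = lim(x→0) (cos(x) - 1)/(1 - tanh(x)^2)
  = 0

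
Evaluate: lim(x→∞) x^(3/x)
This is an exponential indeterminate form.

For exponential indeterminate forms, take the natural log:
  Let L = lim(x→∞) x^(3/x)
  Then ln(L) = lim(x→∞) [exponent × ln(base)]
  Evaluate using L'Hôpital or standard limits, then exponentiate.
  L = 1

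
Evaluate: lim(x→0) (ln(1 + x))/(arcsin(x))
This is a 0/0 indeterminate form.

Apply L'Hôpital's rule: differentiate numerator and denominator separately.
  f(x) = ln(x + 1)   ⇒   f'(x) = 1/(x + 1)
  g(x) = asin(x)   ⇒   g'(x) = 1/sqrt(1 - x^2)
  lim(x→0) f'(x)/g'(x) = lim(x→0) (1/(x + 1))/(1/sqrt(1 - x^2))
  = 1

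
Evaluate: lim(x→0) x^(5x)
This is an exponential indeterminate form.

For exponential indeterminate forms, take the natural log:
  Let L = lim(x→0) x^(5x)
  Then ln(L) = lim(x→0) [exponent × ln(base)]
  Evaluate using L'Hôpital or standard limits, then exponentiate.
  L = 1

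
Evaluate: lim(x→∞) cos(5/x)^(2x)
This is an exponential indeterminate form.

For exponential indeterminate forms, take the natural log:
  Let L = lim(x→∞) cos(5/x)^(2x)
  Then ln(L) = lim(x→∞) [exponent × ln(base)]
  Evaluate using L'Hôpital or standard limits, then exponentiate.
  L = 1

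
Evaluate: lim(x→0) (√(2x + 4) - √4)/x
This is a standard limit.

Factor or rationalize the expression:
  lim(x→0) (√(2x + 4) - √4)/x = 1/2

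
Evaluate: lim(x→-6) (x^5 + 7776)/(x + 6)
This is a standard limit.

Factor or rationalize the expression:
  lim(x→-6) (x^5 + 7776)/(x + 6) = 6480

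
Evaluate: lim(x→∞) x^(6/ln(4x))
This is an exponential indeterminate form.

For exponential indeterminate forms, take the natural log:
  Let L = lim(x→∞) x^(6/ln(4x))
  Then ln(L) = lim(x→∞) [exponent × ln(base)]
  Evaluate using L'Hôpital or standard limits, then exponentiate.
  L = e^(6)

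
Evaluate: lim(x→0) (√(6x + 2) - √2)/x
This is a standard limit.

Factor or rationalize the expression:
  lim(x→0) (√(6x + 2) - √2)/x = 3·sqrt(2)/2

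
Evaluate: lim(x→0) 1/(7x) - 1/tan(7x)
This is an ∞-∞ indeterminate form.

Combine fractions or rationalize to convert ∞-∞ to 0/0 form:
  lim(x→0) 1/(7x) - 1/tan(7x) = 0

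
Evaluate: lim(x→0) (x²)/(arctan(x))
This is a 0/0 indeterminate form.

Apply L'Hôpital's rule: differentiate numerator and denominator separately.
  f(x) = x^2   ⇒   f'(x) = 2·x
  g(x) = atan(x)   ⇒   g'(x) = 1/(x^2 + 1)
  lim(x→0) f'(x)/g'(x) = lim(x→0) (2·x)/(1/(x^2 + 1))
  = 0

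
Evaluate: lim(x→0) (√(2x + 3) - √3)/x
This is a standard limit.

Factor or rationalize the expression:
  lim(x→0) (√(2x + 3) - √3)/x = sqrt(3)/3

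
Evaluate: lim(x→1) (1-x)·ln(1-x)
This is a 0·∞ indeterminate form.

Rewrite 0·∞ as a quotient (0/0 or ∞/∞ form), then apply L'Hôpital's rule:
  lim(x→1) (1-x)·ln(1-x) = 0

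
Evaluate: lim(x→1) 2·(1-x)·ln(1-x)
This is a 0·∞ indeterminate form.

Rewrite 0·∞ as a quotient (0/0 or ∞/∞ form), then apply L'Hôpital's rule:
  lim(x→1) 2·(1-x)·ln(1-x) = 0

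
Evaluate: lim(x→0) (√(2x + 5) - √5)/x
This is a standard limit.

Factor or rationalize the expression:
  lim(x→0) (√(2x + 5) - √5)/x = sqrt(5)/5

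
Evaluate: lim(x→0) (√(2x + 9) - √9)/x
This is a standard limit.

Factor or rationalize the expression:
  lim(x→0) (√(2x + 9) - √9)/x = 1/3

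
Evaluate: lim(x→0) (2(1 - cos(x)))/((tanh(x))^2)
This is a 0/0 indeterminate form.

Apply L'Hôpital's rule: differentiate numerator and denominator separately.
  f(x) = 2 - 2·cos(x)   ⇒   f'(x) = 2·sin(x)
  g(x) = tanh(x)^2   ⇒   g'(x) = (2 - 2·tanh(x)^2)·tanh(x)
  lim(x→0) f'(x)/g'(x) = lim(x→0) (2·sin(x))/((2 - 2·tanh(x)^2)·tanh(x))
  = 1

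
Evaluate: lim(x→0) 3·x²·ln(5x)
This is a 0·∞ indeterminate form.

Rewrite 0·∞ as a quotient (0/0 or ∞/∞ form), then apply L'Hôpital's rule:
  lim(x→0) 3·x²·ln(5x) = 0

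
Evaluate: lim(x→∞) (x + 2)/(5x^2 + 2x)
This is an ∞/∞ indeterminate form.

Apply L'Hôpital's rule: differentiate numerator and denominator separately.
  f(x) = x + 2   ⇒   f'(x) = 1
  g(x) = 5·x^2 + 2·x   ⇒   g'(x) = 10·x + 2
  lim(x→∞) f'(x)/g'(x) = lim(x→∞) (1)/(10·x + 2)
  = 0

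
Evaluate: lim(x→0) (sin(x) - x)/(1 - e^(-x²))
This is a 0/0 indeterminate form.

Apply L'Hôpital's rule: differentiate numerator and denominator separately.
  f(x) = -x + sin(x)   ⇒   f'(x) = cos(x) - 1
  g(x) = 1 - e^(-x^2)   ⇒   g'(x) = 2·x·e^(-x^2)
  lim(x→0) f'(x)/g'(x) = lim(x→0) (cos(x) - 1)/(2·x·e^(-x^2))
  = 0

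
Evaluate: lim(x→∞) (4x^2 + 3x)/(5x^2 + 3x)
This is an ∞/∞ indeterminate form.

Apply L'Hôpital's rule: differentiate numerator and denominator separately.
  f(x) = 4·x^2 + 3·x   ⇒   f'(x) = 8·x + 3
  g(x) = 5·x^2 + 3·x   ⇒   g'(x) = 10·x + 3
  lim(x→∞) f'(x)/g'(x) = lim(x→∞) (8·x + 3)/(10·x + 3)
  = 4/5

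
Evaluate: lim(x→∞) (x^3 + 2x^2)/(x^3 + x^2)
This is an ∞/∞ indeterminate form.

Apply L'Hôpital's rule: differentiate numerator and denominator separately.
  f(x) = x^3 + 2·x^2   ⇒   f'(x) = 3·x^2 + 4·x
  g(x) = x^3 + x^2   ⇒   g'(x) = 3·x^2 + 2·x
  lim(x→∞) f'(x)/g'(x) = lim(x→∞) (3·x^2 + 4·x)/(3·x^2 + 2·x)
  = 1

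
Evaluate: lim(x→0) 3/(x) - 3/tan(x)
This is an ∞-∞ indeterminate form.

Combine fractions or rationalize to convert ∞-∞ to 0/0 form:
  lim(x→0) 3/(x) - 3/tan(x) = 0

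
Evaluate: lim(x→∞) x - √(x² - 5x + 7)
This is an ∞-∞ indeterminate form.

Combine fractions or rationalize to convert ∞-∞ to 0/0 form:
  lim(x→∞) x - √(x² - 5x + 7) = 5/2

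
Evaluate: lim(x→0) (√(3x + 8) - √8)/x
This is a standard limit.

Factor or rationalize the expression:
  lim(x→0) (√(3x + 8) - √8)/x = 3·sqrt(2)/8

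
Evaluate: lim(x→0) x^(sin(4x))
This is an exponential indeterminate form.

For exponential indeterminate forms, take the natural log:
  Let L = lim(x→0) x^(sin(4x))
  Then ln(L) = lim(x→0) [exponent × ln(base)]
  Evaluate using L'Hôpital or standard limits, then exponentiate.
  L = 1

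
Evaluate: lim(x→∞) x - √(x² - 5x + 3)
This is an ∞-∞ indeterminate form.

Combine fractions or rationalize to convert ∞-∞ to 0/0 form:
  lim(x→∞) x - √(x² - 5x + 3) = 5/2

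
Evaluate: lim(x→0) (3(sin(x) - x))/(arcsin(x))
This is a 0/0 indeterminate form.

Apply L'Hôpital's rule: differentiate numerator and denominator separately.
  f(x) = -3·x + 3·sin(x)   ⇒   f'(x) = 3·cos(x) - 3
  g(x) = asin(x)   ⇒   g'(x) = 1/sqrt(1 - x^2)
  lim(x→0) f'(x)/g'(x) = lim(x→0) (3·cos(x) - 3)/(1/sqrt(1 - x^2))
  = 0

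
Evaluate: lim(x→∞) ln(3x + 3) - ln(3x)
This is an ∞-∞ indeterminate form.

Combine fractions or rationalize to convert ∞-∞ to 0/0 form:
  lim(x→∞) ln(3x + 3) - ln(3x) = 0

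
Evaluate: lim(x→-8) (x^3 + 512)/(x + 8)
This is a standard limit.

Factor or rationalize the expression:
  lim(x→-8) (x^3 + 512)/(x + 8) = 192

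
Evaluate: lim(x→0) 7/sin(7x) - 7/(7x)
This is an ∞-∞ indeterminate form.

Combine fractions or rationalize to convert ∞-∞ to 0/0 form:
  lim(x→0) 7/sin(7x) - 7/(7x) = 0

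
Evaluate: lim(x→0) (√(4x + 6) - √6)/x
This is a standard limit.

Factor or rationalize the expression:
  lim(x→0) (√(4x + 6) - √6)/x = sqrt(6)/3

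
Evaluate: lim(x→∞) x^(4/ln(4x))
This is an exponential indeterminate form.

For exponential indeterminate forms, take the natural log:
  Let L = lim(x→∞) x^(4/ln(4x))
  Then ln(L) = lim(x→∞) [exponent × ln(base)]
  Evaluate using L'Hôpital or standard limits, then exponentiate.
  L = e^(4)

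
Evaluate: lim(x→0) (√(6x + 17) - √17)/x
This is a standard limit.

Factor or rationalize the expression:
  lim(x→0) (√(6x + 17) - √17)/x = 3·sqrt(17)/17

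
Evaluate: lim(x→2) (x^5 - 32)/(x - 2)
This is a standard limit.

Factor or rationalize the expression:
  lim(x→2) (x^5 - 32)/(x - 2) = 80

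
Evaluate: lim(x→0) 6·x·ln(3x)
This is a 0·∞ indeterminate form.

Rewrite 0·∞ as a quotient (0/0 or ∞/∞ form), then apply L'Hôpital's rule:
  lim(x→0) 6·x·ln(3x) = 0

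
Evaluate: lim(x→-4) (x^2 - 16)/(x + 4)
This is a standard limit.

Factor or rationalize the expression:
  lim(x→-4) (x^2 - 16)/(x + 4) = -8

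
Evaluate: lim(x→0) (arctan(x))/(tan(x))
This is a 0/0 indeterminate form.

Apply L'Hôpital's rule: differentiate numerator and denominator separately.
  f(x) = atan(x)   ⇒   f'(x) = 1/(x^2 + 1)
  g(x) = tan(x)   ⇒   g'(x) = tan(x)^2 + 1
  lim(x→0) f'(x)/g'(x) = lim(x→0) (1/(x^2 + 1))/(tan(x)^2 + 1)
  = 1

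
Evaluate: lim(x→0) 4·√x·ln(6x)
This is a 0·∞ indeterminate form.

Rewrite 0·∞ as a quotient (0/0 or ∞/∞ form), then apply L'Hôpital's rule:
  lim(x→0) 4·√x·ln(6x) = 0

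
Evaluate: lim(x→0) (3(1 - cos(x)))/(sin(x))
This is a 0/0 indeterminate form.

Apply L'Hôpital's rule: differentiate numerator and denominator separately.
  f(x) = 3 - 3·cos(x)   ⇒   f'(x) = 3·sin(x)
  g(x) = sin(x)   ⇒   g'(x) = cos(x)
  lim(x→0) f'(x)/g'(x) = lim(x→0) (3·sin(x))/(cos(x))
  = 0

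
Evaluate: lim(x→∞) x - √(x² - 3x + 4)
This is an ∞-∞ indeterminate form.

Combine fractions or rationalize to convert ∞-∞ to 0/0 form:
  lim(x→∞) x - √(x² - 3x + 4) = 3/2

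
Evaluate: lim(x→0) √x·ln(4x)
This is a 0·∞ indeterminate form.

Rewrite 0·∞ as a quotient (0/0 or ∞/∞ form), then apply L'Hôpital's rule:
  lim(x→0) √x·ln(4x) = 0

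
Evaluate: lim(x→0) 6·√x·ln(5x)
This is a 0·∞ indeterminate form.

Rewrite 0·∞ as a quotient (0/0 or ∞/∞ form), then apply L'Hôpital's rule:
  lim(x→0) 6·√x·ln(5x) = 0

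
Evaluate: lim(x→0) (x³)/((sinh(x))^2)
This is a 0/0 indeterminate form.

Apply L'Hôpital's rule: differentiate numerator and denominator separately.
  f(x) = x^3   ⇒   f'(x) = 3·x^2
  g(x) = sinh(x)^2   ⇒   g'(x) = 2·sinh(x)·cosh(x)
  lim(x→0) f'(x)/g'(x) = lim(x→0) (3·x^2)/(2·sinh(x)·cosh(x))
  = 0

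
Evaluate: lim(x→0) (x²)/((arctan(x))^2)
This is a 0/0 indeterminate form.

Apply L'Hôpital's rule: differentiate numerator and denominator separately.
  f(x) = x^2   ⇒   f'(x) = 2·x
  g(x) = atan(x)^2   ⇒   g'(x) = 2·atan(x)/(x^2 + 1)
  lim(x→0) f'(x)/g'(x) = lim(x→0) (2·x)/(2·atan(x)/(x^2 + 1))
  = 1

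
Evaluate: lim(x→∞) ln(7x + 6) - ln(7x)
This is an ∞-∞ indeterminate form.

Combine fractions or rationalize to convert ∞-∞ to 0/0 form:
  lim(x→∞) ln(7x + 6) - ln(7x) = 0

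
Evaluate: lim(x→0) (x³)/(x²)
This is a 0/0 indeterminate form.

Apply L'Hôpital's rule: differentiate numerator and denominator separately.
  f(x) = x^3   ⇒   f'(x) = 3·x^2
  g(x) = x^2   ⇒   g'(x) = 2·x
  lim(x→0) f'(x)/g'(x) = lim(x→0) (3·x^2)/(2·x)
  = 0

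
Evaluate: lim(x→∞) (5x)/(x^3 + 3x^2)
This is an ∞/∞ indeterminate form.

Apply L'Hôpital's rule: differentiate numerator and denominator separately.
  f(x) = 5·x   ⇒   f'(x) = 5
  g(x) = x^3 + 3·x^2   ⇒   g'(x) = 3·x^2 + 6·x
  lim(x→∞) f'(x)/g'(x) = lim(x→∞) (5)/(3·x^2 + 6·x)
  = 0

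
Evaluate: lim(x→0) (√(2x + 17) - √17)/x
This is a standard limit.

Factor or rationalize the expression:
  lim(x→0) (√(2x + 17) - √17)/x = sqrt(17)/17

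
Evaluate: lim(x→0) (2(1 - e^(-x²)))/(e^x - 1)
This is a 0/0 indeterminate form.

Apply L'Hôpital's rule: differentiate numerator and denominator separately.
  f(x) = 2 - 2·e^(-x^2)   ⇒   f'(x) = 4·x·e^(-x^2)
  g(x) = e^(x) - 1   ⇒   g'(x) = e^(x)
  lim(x→0) f'(x)/g'(x) = lim(x→0) (4·x·e^(-x^2))/(e^(x))
  = 0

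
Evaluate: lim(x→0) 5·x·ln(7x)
This is a 0·∞ indeterminate form.

Rewrite 0·∞ as a quotient (0/0 or ∞/∞ form), then apply L'Hôpital's rule:
  lim(x→0) 5·x·ln(7x) = 0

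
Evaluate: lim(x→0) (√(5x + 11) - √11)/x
This is a standard limit.

Factor or rationalize the expression:
  lim(x→0) (√(5x + 11) - √11)/x = 5·sqrt(11)/22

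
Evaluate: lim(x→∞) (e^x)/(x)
This is an ∞/∞ indeterminate form.

Apply L'Hôpital's rule: differentiate numerator and denominator separately.
  f(x) = e^(x)   ⇒   f'(x) = e^(x)
  g(x) = x   ⇒   g'(x) = 1
  lim(x→∞) f'(x)/g'(x) = lim(x→∞) (e^(x))/(1)
  = ∞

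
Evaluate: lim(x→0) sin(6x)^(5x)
This is an exponential indeterminate form.

For exponential indeterminate forms, take the natural log:
  Let L = lim(x→0) sin(6x)^(5x)
  Then ln(L) = lim(x→0) [exponent × ln(base)]
  Evaluate using L'Hôpital or standard limits, then exponentiate.
  L = 1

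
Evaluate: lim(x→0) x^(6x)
This is an exponential indeterminate form.

For exponential indeterminate forms, take the natural log:
  Let L = lim(x→0) x^(6x)
  Then ln(L) = lim(x→0) [exponent × ln(base)]
  Evaluate using L'Hôpital or standard limits, then exponentiate.
  L = 1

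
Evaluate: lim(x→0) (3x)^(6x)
This is an exponential indeterminate form.

For exponential indeterminate forms, take the natural log:
  Let L = lim(x→0) (3x)^(6x)
  Then ln(L) = lim(x→0) [exponent × ln(base)]
  Evaluate using L'Hôpital or standard limits, then exponentiate.
  L = 1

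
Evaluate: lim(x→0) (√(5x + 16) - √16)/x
This is a standard limit.

Factor or rationalize the expression:
  lim(x→0) (√(5x + 16) - √16)/x = 5/8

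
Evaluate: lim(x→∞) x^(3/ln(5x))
This is an exponential indeterminate form.

For exponential indeterminate forms, take the natural log:
  Let L = lim(x→∞) x^(3/ln(5x))
  Then ln(L) = lim(x→∞) [exponent × ln(base)]
  Evaluate using L'Hôpital or standard limits, then exponentiate.
  L = e^(3)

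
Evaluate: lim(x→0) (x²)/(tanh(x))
This is a 0/0 indeterminate form.

Apply L'Hôpital's rule: differentiate numerator and denominator separately.
  f(x) = x^2   ⇒   f'(x) = 2·x
  g(x) = tanh(x)   ⇒   g'(x) = 1 - tanh(x)^2
  lim(x→0) f'(x)/g'(x) = lim(x→0) (2·x)/(1 - tanh(x)^2)
  = 0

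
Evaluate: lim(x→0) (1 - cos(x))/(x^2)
This is a 0/0 indeterminate form.

Apply L'Hôpital's rule: differentiate numerator and denominator separately.
  f(x) = 1 - cos(x)   ⇒   f'(x) = sin(x)
  g(x) = x^2   ⇒   g'(x) = 2·x
  lim(x→0) f'(x)/g'(x) = lim(x→0) (sin(x))/(2·x)
  = 1/2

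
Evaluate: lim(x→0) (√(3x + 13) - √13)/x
This is a standard limit.

Factor or rationalize the expression:
  lim(x→0) (√(3x + 13) - √13)/x = 3·sqrt(13)/26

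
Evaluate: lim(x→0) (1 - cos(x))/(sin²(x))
This is a 0/0 indeterminate form.

Apply L'Hôpital's rule: differentiate numerator and denominator separately.
  f(x) = 1 - cos(x)   ⇒   f'(x) = sin(x)
  g(x) = sin(x)^2   ⇒   g'(x) = 2·sin(x)·cos(x)
  lim(x→0) f'(x)/g'(x) = lim(x→0) (sin(x))/(2·sin(x)·cos(x))
  = 1/2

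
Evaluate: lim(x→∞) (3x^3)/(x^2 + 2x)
This is an ∞/∞ indeterminate form.

Apply L'Hôpital's rule: differentiate numerator and denominator separately.
  f(x) = 3·x^3   ⇒   f'(x) = 9·x^2
  g(x) = x^2 + 2·x   ⇒   g'(x) = 2·x + 2
  lim(x→∞) f'(x)/g'(x) = lim(x→∞) (9·x^2)/(2·x + 2)
  = ∞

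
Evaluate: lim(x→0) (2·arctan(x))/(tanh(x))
This is a 0/0 indeterminate form.

Apply L'Hôpital's rule: differentiate numerator and denominator separately.
  f(x) = 2·atan(x)   ⇒   f'(x) = 2/(x^2 + 1)
  g(x) = tanh(x)   ⇒   g'(x) = 1 - tanh(x)^2
  lim(x→0) f'(x)/g'(x) = lim(x→0) (2/(x^2 + 1))/(1 - tanh(x)^2)
  = 2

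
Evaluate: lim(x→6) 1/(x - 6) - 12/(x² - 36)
This is an ∞-∞ indeterminate form.

Combine fractions or rationalize to convert ∞-∞ to 0/0 form:
  lim(x→6) 1/(x - 6) - 12/(x² - 36) = 1/12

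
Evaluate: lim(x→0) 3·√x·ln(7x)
This is a 0·∞ indeterminate form.

Rewrite 0·∞ as a quotient (0/0 or ∞/∞ form), then apply L'Hôpital's rule:
  lim(x→0) 3·√x·ln(7x) = 0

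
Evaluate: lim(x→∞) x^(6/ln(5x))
This is an exponential indeterminate form.

For exponential indeterminate forms, take the natural log:
  Let L = lim(x→∞) x^(6/ln(5x))
  Then ln(L) = lim(x→∞) [exponent × ln(base)]
  Evaluate using L'Hôpital or standard limits, then exponentiate.
  L = e^(6)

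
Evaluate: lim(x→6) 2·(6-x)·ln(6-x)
This is a 0·∞ indeterminate form.

Rewrite 0·∞ as a quotient (0/0 or ∞/∞ form), then apply L'Hôpital's rule:
  lim(x→6) 2·(6-x)·ln(6-x) = 0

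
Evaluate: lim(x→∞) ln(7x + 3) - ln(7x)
This is an ∞-∞ indeterminate form.

Combine fractions or rationalize to convert ∞-∞ to 0/0 form:
  lim(x→∞) ln(7x + 3) - ln(7x) = 0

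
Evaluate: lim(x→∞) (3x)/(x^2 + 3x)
This is an ∞/∞ indeterminate form.

Apply L'Hôpital's rule: differentiate numerator and denominator separately.
  f(x) = 3·x   ⇒   f'(x) = 3
  g(x) = x^2 + 3·x   ⇒   g'(x) = 2·x + 3
  lim(x→∞) f'(x)/g'(x) = lim(x→∞) (3)/(2·x + 3)
  = 0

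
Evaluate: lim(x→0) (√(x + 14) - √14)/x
This is a standard limit.

Factor or rationalize the expression:
  lim(x→0) (√(x + 14) - √14)/x = sqrt(14)/28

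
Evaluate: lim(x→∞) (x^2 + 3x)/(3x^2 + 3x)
This is an ∞/∞ indeterminate form.

Apply L'Hôpital's rule: differentiate numerator and denominator separately.
  f(x) = x^2 + 3·x   ⇒   f'(x) = 2·x + 3
  g(x) = 3·x^2 + 3·x   ⇒   g'(x) = 6·x + 3
  lim(x→∞) f'(x)/g'(x) = lim(x→∞) (2·x + 3)/(6·x + 3)
  = 1/3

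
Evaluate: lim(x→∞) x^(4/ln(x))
This is an exponential indeterminate form.

For exponential indeterminate forms, take the natural log:
  Let L = lim(x→∞) x^(4/ln(x))
  Then ln(L) = lim(x→∞) [exponent × ln(base)]
  Evaluate using L'Hôpital or standard limits, then exponentiate.
  L = e^(4)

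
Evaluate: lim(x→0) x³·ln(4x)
This is a 0·∞ indeterminate form.

Rewrite 0·∞ as a quotient (0/0 or ∞/∞ form), then apply L'Hôpital's rule:
  lim(x→0) x³·ln(4x) = 0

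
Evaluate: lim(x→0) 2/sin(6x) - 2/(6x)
This is an ∞-∞ indeterminate form.

Combine fractions or rationalize to convert ∞-∞ to 0/0 form:
  lim(x→0) 2/sin(6x) - 2/(6x) = 0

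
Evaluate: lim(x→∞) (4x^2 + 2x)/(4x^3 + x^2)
This is an ∞/∞ indeterminate form.

Apply L'Hôpital's rule: differentiate numerator and denominator separately.
  f(x) = 4·x^2 + 2·x   ⇒   f'(x) = 8·x + 2
  g(x) = 4·x^3 + x^2   ⇒   g'(x) = 12·x^2 + 2·x
  lim(x→∞) f'(x)/g'(x) = lim(x→∞) (8·x + 2)/(12·x^2 + 2·x)
  = 0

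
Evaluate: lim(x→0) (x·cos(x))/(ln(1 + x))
This is a 0/0 indeterminate form.

Apply L'Hôpital's rule: differentiate numerator and denominator separately.
  f(x) = x·cos(x)   ⇒   f'(x) = -x·sin(x) + cos(x)
  g(x) = ln(x + 1)   ⇒   g'(x) = 1/(x + 1)
  lim(x→0) f'(x)/g'(x) = lim(x→0) (-x·sin(x) + cos(x))/(1/(x + 1))
  = 1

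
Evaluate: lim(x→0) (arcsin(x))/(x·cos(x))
This is a 0/0 indeterminate form.

Apply L'Hôpital's rule: differentiate numerator and denominator separately.
  f(x) = asin(x)   ⇒   f'(x) = 1/sqrt(1 - x^2)
  g(x) = x·cos(x)   ⇒   g'(x) = -x·sin(x) + cos(x)
  lim(x→0) f'(x)/g'(x) = lim(x→0) (1/sqrt(1 - x^2))/(-x·sin(x) + cos(x))
  = 1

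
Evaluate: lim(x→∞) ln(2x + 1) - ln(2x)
This is an ∞-∞ indeterminate form.

Combine fractions or rationalize to convert ∞-∞ to 0/0 form:
  lim(x→∞) ln(2x + 1) - ln(2x) = 0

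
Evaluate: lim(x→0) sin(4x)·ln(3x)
This is a 0·∞ indeterminate form.

Rewrite 0·∞ as a quotient (0/0 or ∞/∞ form), then apply L'Hôpital's rule:
  lim(x→0) sin(4x)·ln(3x) = 0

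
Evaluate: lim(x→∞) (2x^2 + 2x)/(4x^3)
This is an ∞/∞ indeterminate form.

Apply L'Hôpital's rule: differentiate numerator and denominator separately.
  f(x) = 2·x^2 + 2·x   ⇒   f'(x) = 4·x + 2
  g(x) = 4·x^3   ⇒   g'(x) = 12·x^2
  lim(x→∞) f'(x)/g'(x) = lim(x→∞) (4·x + 2)/(12·x^2)
  = 0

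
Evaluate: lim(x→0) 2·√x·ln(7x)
This is a 0·∞ indeterminate form.

Rewrite 0·∞ as a quotient (0/0 or ∞/∞ form), then apply L'Hôpital's rule:
  lim(x→0) 2·√x·ln(7x) = 0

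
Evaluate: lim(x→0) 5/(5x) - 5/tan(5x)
This is an ∞-∞ indeterminate form.

Combine fractions or rationalize to convert ∞-∞ to 0/0 form:
  lim(x→0) 5/(5x) - 5/tan(5x) = 0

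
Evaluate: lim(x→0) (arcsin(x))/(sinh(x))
This is a 0/0 indeterminate form.

Apply L'Hôpital's rule: differentiate numerator and denominator separately.
  f(x) = asin(x)   ⇒   f'(x) = 1/sqrt(1 - x^2)
  g(x) = sinh(x)   ⇒   g'(x) = cosh(x)
  lim(x→0) f'(x)/g'(x) = lim(x→0) (1/sqrt(1 - x^2))/(cosh(x))
  = 1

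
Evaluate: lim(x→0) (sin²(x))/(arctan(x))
This is a 0/0 indeterminate form.

Apply L'Hôpital's rule: differentiate numerator and denominator separately.
  f(x) = sin(x)^2   ⇒   f'(x) = 2·sin(x)·cos(x)
  g(x) = atan(x)   ⇒   g'(x) = 1/(x^2 + 1)
  lim(x→0) f'(x)/g'(x) = lim(x→0) (2·sin(x)·cos(x))/(1/(x^2 + 1))
  = 0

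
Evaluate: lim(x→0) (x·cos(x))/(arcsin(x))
This is a 0/0 indeterminate form.

Apply L'Hôpital's rule: differentiate numerator and denominator separately.
  f(x) = x·cos(x)   ⇒   f'(x) = -x·sin(x) + cos(x)
  g(x) = asin(x)   ⇒   g'(x) = 1/sqrt(1 - x^2)
  lim(x→0) f'(x)/g'(x) = lim(x→0) (-x·sin(x) + cos(x))/(1/sqrt(1 - x^2))
  = 1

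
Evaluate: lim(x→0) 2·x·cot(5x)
This is a 0·∞ indeterminate form.

Rewrite 0·∞ as a quotient (0/0 or ∞/∞ form), then apply L'Hôpital's rule:
  lim(x→0) 2·x·cot(5x) = 2/5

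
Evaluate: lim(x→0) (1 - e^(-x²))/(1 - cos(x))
This is a 0/0 indeterminate form.

Apply L'Hôpital's rule: differentiate numerator and denominator separately.
  f(x) = 1 - e^(-x^2)   ⇒   f'(x) = 2·x·e^(-x^2)
  g(x) = 1 - cos(x)   ⇒   g'(x) = sin(x)
  lim(x→0) f'(x)/g'(x) = lim(x→0) (2·x·e^(-x^2))/(sin(x))
  = 2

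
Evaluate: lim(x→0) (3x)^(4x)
This is an exponential indeterminate form.

For exponential indeterminate forms, take the natural log:
  Let L = lim(x→0) (3x)^(4x)
  Then ln(L) = lim(x→0) [exponent × ln(base)]
  Evaluate using L'Hôpital or standard limits, then exponentiate.
  L = 1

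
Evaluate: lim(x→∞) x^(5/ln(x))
This is an exponential indeterminate form.

For exponential indeterminate forms, take the natural log:
  Let L = lim(x→∞) x^(5/ln(x))
  Then ln(L) = lim(x→∞) [exponent × ln(base)]
  Evaluate using L'Hôpital or standard limits, then exponentiate.
  L = e^(5)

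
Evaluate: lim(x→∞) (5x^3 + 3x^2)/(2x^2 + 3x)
This is an ∞/∞ indeterminate form.

Apply L'Hôpital's rule: differentiate numerator and denominator separately.
  f(x) = 5·x^3 + 3·x^2   ⇒   f'(x) = 15·x^2 + 6·x
  g(x) = 2·x^2 + 3·x   ⇒   g'(x) = 4·x + 3
  lim(x→∞) f'(x)/g'(x) = lim(x→∞) (15·x^2 + 6·x)/(4·x + 3)
  = ∞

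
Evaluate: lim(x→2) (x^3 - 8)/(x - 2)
This is a standard limit.

Factor or rationalize the expression:
  lim(x→2) (x^3 - 8)/(x - 2) = 12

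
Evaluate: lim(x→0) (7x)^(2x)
This is an exponential indeterminate form.

For exponential indeterminate forms, take the natural log:
  Let L = lim(x→0) (7x)^(2x)
  Then ln(L) = lim(x→0) [exponent × ln(base)]
  Evaluate using L'Hôpital or standard limits, then exponentiate.
  L = 1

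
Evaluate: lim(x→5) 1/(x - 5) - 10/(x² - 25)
This is an ∞-∞ indeterminate form.

Combine fractions or rationalize to convert ∞-∞ to 0/0 form:
  lim(x→5) 1/(x - 5) - 10/(x² - 25) = 1/10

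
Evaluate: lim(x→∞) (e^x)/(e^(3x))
This is an ∞/∞ indeterminate form.

Apply L'Hôpital's rule: differentiate numerator and denominator separately.
  f(x) = e^(x)   ⇒   f'(x) = e^(x)
  g(x) = e^(3·x)   ⇒   g'(x) = 3·e^(3·x)
  lim(x→∞) f'(x)/g'(x) = lim(x→∞) (e^(x))/(3·e^(3·x))
  = 0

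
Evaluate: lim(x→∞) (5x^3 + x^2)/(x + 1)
This is an ∞/∞ indeterminate form.

Apply L'Hôpital's rule: differentiate numerator and denominator separately.
  f(x) = 5·x^3 + x^2   ⇒   f'(x) = 15·x^2 + 2·x
  g(x) = x + 1   ⇒   g'(x) = 1
  lim(x→∞) f'(x)/g'(x) = lim(x→∞) (15·x^2 + 2·x)/(1)
  = ∞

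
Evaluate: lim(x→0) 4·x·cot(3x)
This is a 0·∞ indeterminate form.

Rewrite 0·∞ as a quotient (0/0 or ∞/∞ form), then apply L'Hôpital's rule:
  lim(x→0) 4·x·cot(3x) = 4/3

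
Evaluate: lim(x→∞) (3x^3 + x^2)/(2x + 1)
This is an ∞/∞ indeterminate form.

Apply L'Hôpital's rule: differentiate numerator and denominator separately.
  f(x) = 3·x^3 + x^2   ⇒   f'(x) = 9·x^2 + 2·x
  g(x) = 2·x + 1   ⇒   g'(x) = 2
  lim(x→∞) f'(x)/g'(x) = lim(x→∞) (9·x^2 + 2·x)/(2)
  = ∞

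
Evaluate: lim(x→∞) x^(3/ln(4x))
This is an exponential indeterminate form.

For exponential indeterminate forms, take the natural log:
  Let L = lim(x→∞) x^(3/ln(4x))
  Then ln(L) = lim(x→∞) [exponent × ln(base)]
  Evaluate using L'Hôpital or standard limits, then exponentiate.
  L = e^(3)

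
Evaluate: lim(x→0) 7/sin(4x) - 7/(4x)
This is an ∞-∞ indeterminate form.

Combine fractions or rationalize to convert ∞-∞ to 0/0 form:
  lim(x→0) 7/sin(4x) - 7/(4x) = 0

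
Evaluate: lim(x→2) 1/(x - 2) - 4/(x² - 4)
This is an ∞-∞ indeterminate form.

Combine fractions or rationalize to convert ∞-∞ to 0/0 form:
  lim(x→2) 1/(x - 2) - 4/(x² - 4) = 1/4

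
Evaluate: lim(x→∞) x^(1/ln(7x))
This is an exponential indeterminate form.

For exponential indeterminate forms, take the natural log:
  Let L = lim(x→∞) x^(1/ln(7x))
  Then ln(L) = lim(x→∞) [exponent × ln(base)]
  Evaluate using L'Hôpital or standard limits, then exponentiate.
  L = e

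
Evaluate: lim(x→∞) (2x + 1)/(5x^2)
This is an ∞/∞ indeterminate form.

Apply L'Hôpital's rule: differentiate numerator and denominator separately.
  f(x) = 2·x + 1   ⇒   f'(x) = 2
  g(x) = 5·x^2   ⇒   g'(x) = 10·x
  lim(x→∞) f'(x)/g'(x) = lim(x→∞) (2)/(10·x)
  = 0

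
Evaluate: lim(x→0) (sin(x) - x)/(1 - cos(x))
This is a 0/0 indeterminate form.

Apply L'Hôpital's rule: differentiate numerator and denominator separately.
  f(x) = -x + sin(x)   ⇒   f'(x) = cos(x) - 1
  g(x) = 1 - cos(x)   ⇒   g'(x) = sin(x)
  lim(x→0) f'(x)/g'(x) = lim(x→0) (cos(x) - 1)/(sin(x))
  = 0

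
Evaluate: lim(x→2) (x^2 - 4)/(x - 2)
This is a standard limit.

Factor or rationalize the expression:
  lim(x→2) (x^2 - 4)/(x - 2) = 4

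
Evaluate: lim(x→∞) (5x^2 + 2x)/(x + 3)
This is an ∞/∞ indeterminate form.

Apply L'Hôpital's rule: differentiate numerator and denominator separately.
  f(x) = 5·x^2 + 2·x   ⇒   f'(x) = 10·x + 2
  g(x) = x + 3   ⇒   g'(x) = 1
  lim(x→∞) f'(x)/g'(x) = lim(x→∞) (10·x + 2)/(1)
  = ∞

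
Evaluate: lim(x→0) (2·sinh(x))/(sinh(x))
This is a 0/0 indeterminate form.

Apply L'Hôpital's rule: differentiate numerator and denominator separately.
  f(x) = 2·sinh(x)   ⇒   f'(x) = 2·cosh(x)
  g(x) = sinh(x)   ⇒   g'(x) = cosh(x)
  lim(x→0) f'(x)/g'(x) = lim(x→0) (2·cosh(x))/(cosh(x))
  = 2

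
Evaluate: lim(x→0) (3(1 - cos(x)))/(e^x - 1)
This is a 0/0 indeterminate form.

Apply L'Hôpital's rule: differentiate numerator and denominator separately.
  f(x) = 3 - 3·cos(x)   ⇒   f'(x) = 3·sin(x)
  g(x) = e^(x) - 1   ⇒   g'(x) = e^(x)
  lim(x→0) f'(x)/g'(x) = lim(x→0) (3·sin(x))/(e^(x))
  = 0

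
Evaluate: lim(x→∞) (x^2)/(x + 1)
This is an ∞/∞ indeterminate form.

Apply L'Hôpital's rule: differentiate numerator and denominator separately.
  f(x) = x^2   ⇒   f'(x) = 2·x
  g(x) = x + 1   ⇒   g'(x) = 1
  lim(x→∞) f'(x)/g'(x) = lim(x→∞) (2·x)/(1)
  = ∞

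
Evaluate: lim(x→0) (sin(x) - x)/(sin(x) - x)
This is a 0/0 indeterminate form.

Apply L'Hôpital's rule: differentiate numerator and denominator separately.
  f(x) = -x + sin(x)   ⇒   f'(x) = cos(x) - 1
  g(x) = -x + sin(x)   ⇒   g'(x) = cos(x) - 1
  lim(x→0) f'(x)/g'(x) = lim(x→0) (cos(x) - 1)/(cos(x) - 1)
  = 1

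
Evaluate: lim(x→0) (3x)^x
This is an exponential indeterminate form.

For exponential indeterminate forms, take the natural log:
  Let L = lim(x→0) (3x)^x
  Then ln(L) = lim(x→0) [exponent × ln(base)]
  Evaluate using L'Hôpital or standard limits, then exponentiate.
  L = 1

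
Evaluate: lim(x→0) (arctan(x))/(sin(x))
This is a 0/0 indeterminate form.

Apply L'Hôpital's rule: differentiate numerator and denominator separately.
  f(x) = atan(x)   ⇒   f'(x) = 1/(x^2 + 1)
  g(x) = sin(x)   ⇒   g'(x) = cos(x)
  lim(x→0) f'(x)/g'(x) = lim(x→0) (1/(x^2 + 1))/(cos(x))
  = 1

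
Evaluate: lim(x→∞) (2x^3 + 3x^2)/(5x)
This is an ∞/∞ indeterminate form.

Apply L'Hôpital's rule: differentiate numerator and denominator separately.
  f(x) = 2·x^3 + 3·x^2   ⇒   f'(x) = 6·x^2 + 6·x
  g(x) = 5·x   ⇒   g'(x) = 5
  lim(x→∞) f'(x)/g'(x) = lim(x→∞) (6·x^2 + 6·x)/(5)
  = ∞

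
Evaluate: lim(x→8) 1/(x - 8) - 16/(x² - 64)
This is an ∞-∞ indeterminate form.

Combine fractions or rationalize to convert ∞-∞ to 0/0 form:
  lim(x→8) 1/(x - 8) - 16/(x² - 64) = 1/16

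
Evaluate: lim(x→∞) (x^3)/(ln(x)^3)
This is an ∞/∞ indeterminate form.

Apply L'Hôpital's rule: differentiate numerator and denominator separately.
  f(x) = x^3   ⇒   f'(x) = 3·x^2
  g(x) = ln(x)^3   ⇒   g'(x) = 3·ln(x)^2/x
  lim(x→∞) f'(x)/g'(x) = lim(x→∞) (3·x^2)/(3·ln(x)^2/x)
  = ∞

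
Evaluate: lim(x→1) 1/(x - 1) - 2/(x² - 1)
This is an ∞-∞ indeterminate form.

Combine fractions or rationalize to convert ∞-∞ to 0/0 form:
  lim(x→1) 1/(x - 1) - 2/(x² - 1) = 1/2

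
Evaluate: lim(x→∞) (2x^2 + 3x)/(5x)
This is an ∞/∞ indeterminate form.

Apply L'Hôpital's rule: differentiate numerator and denominator separately.
  f(x) = 2·x^2 + 3·x   ⇒   f'(x) = 4·x + 3
  g(x) = 5·x   ⇒   g'(x) = 5
  lim(x→∞) f'(x)/g'(x) = lim(x→∞) (4·x + 3)/(5)
  = ∞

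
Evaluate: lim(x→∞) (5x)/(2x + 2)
This is an ∞/∞ indeterminate form.

Apply L'Hôpital's rule: differentiate numerator and denominator separately.
  f(x) = 5·x   ⇒   f'(x) = 5
  g(x) = 2·x + 2   ⇒   g'(x) = 2
  lim(x→∞) f'(x)/g'(x) = lim(x→∞) (5)/(2)
  = 5/2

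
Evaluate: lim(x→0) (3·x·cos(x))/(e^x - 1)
This is a 0/0 indeterminate form.

Apply L'Hôpital's rule: differentiate numerator and denominator separately.
  f(x) = 3·x·cos(x)   ⇒   f'(x) = -3·x·sin(x) + 3·cos(x)
  g(x) = e^(x) - 1   ⇒   g'(x) = e^(x)
  lim(x→0) f'(x)/g'(x) = lim(x→0) (-3·x·sin(x) + 3·cos(x))/(e^(x))
  = 3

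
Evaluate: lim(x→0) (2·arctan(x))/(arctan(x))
This is a 0/0 indeterminate form.

Apply L'Hôpital's rule: differentiate numerator and denominator separately.
  f(x) = 2·atan(x)   ⇒   f'(x) = 2/(x^2 + 1)
  g(x) = atan(x)   ⇒   g'(x) = 1/(x^2 + 1)
  lim(x→0) f'(x)/g'(x) = lim(x→0) (2/(x^2 + 1))/(1/(x^2 + 1))
  = 2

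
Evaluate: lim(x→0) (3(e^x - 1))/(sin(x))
This is a 0/0 indeterminate form.

Apply L'Hôpital's rule: differentiate numerator and denominator separately.
  f(x) = 3·e^(x) - 3   ⇒   f'(x) = 3·e^(x)
  g(x) = sin(x)   ⇒   g'(x) = cos(x)
  lim(x→0) f'(x)/g'(x) = lim(x→0) (3·e^(x))/(cos(x))
  = 3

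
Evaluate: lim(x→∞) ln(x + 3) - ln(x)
This is an ∞-∞ indeterminate form.

Combine fractions or rationalize to convert ∞-∞ to 0/0 form:
  lim(x→∞) ln(x + 3) - ln(x) = 0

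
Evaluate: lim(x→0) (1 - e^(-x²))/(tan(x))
This is a 0/0 indeterminate form.

Apply L'Hôpital's rule: differentiate numerator and denominator separately.
  f(x) = 1 - e^(-x^2)   ⇒   f'(x) = 2·x·e^(-x^2)
  g(x) = tan(x)   ⇒   g'(x) = tan(x)^2 + 1
  lim(x→0) f'(x)/g'(x) = lim(x→0) (2·x·e^(-x^2))/(tan(x)^2 + 1)
  = 0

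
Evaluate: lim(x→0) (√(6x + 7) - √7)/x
This is a standard limit.

Factor or rationalize the expression:
  lim(x→0) (√(6x + 7) - √7)/x = 3·sqrt(7)/7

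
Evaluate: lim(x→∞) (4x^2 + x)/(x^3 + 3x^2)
This is an ∞/∞ indeterminate form.

Apply L'Hôpital's rule: differentiate numerator and denominator separately.
  f(x) = 4·x^2 + x   ⇒   f'(x) = 8·x + 1
  g(x) = x^3 + 3·x^2   ⇒   g'(x) = 3·x^2 + 6·x
  lim(x→∞) f'(x)/g'(x) = lim(x→∞) (8·x + 1)/(3·x^2 + 6·x)
  = 0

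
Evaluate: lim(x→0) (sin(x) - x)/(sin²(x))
This is a 0/0 indeterminate form.

Apply L'Hôpital's rule: differentiate numerator and denominator separately.
  f(x) = -x + sin(x)   ⇒   f'(x) = cos(x) - 1
  g(x) = sin(x)^2   ⇒   g'(x) = 2·sin(x)·cos(x)
  lim(x→0) f'(x)/g'(x) = lim(x→0) (cos(x) - 1)/(2·sin(x)·cos(x))
  = 0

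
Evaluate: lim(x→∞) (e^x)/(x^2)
This is an ∞/∞ indeterminate form.

Apply L'Hôpital's rule: differentiate numerator and denominator separately.
  f(x) = e^(x)   ⇒   f'(x) = e^(x)
  g(x) = x^2   ⇒   g'(x) = 2·x
  lim(x→∞) f'(x)/g'(x) = lim(x→∞) (e^(x))/(2·x)
  = ∞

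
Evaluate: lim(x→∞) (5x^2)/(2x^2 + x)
This is an ∞/∞ indeterminate form.

Apply L'Hôpital's rule: differentiate numerator and denominator separately.
  f(x) = 5·x^2   ⇒   f'(x) = 10·x
  g(x) = 2·x^2 + x   ⇒   g'(x) = 4·x + 1
  lim(x→∞) f'(x)/g'(x) = lim(x→∞) (10·x)/(4·x + 1)
  = 5/2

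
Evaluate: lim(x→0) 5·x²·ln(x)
This is a 0·∞ indeterminate form.

Rewrite 0·∞ as a quotient (0/0 or ∞/∞ form), then apply L'Hôpital's rule:
  lim(x→0) 5·x²·ln(x) = 0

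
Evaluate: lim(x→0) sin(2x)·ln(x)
This is a 0·∞ indeterminate form.

Rewrite 0·∞ as a quotient (0/0 or ∞/∞ form), then apply L'Hôpital's rule:
  lim(x→0) sin(2x)·ln(x) = 0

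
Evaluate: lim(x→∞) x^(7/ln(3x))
This is an exponential indeterminate form.

For exponential indeterminate forms, take the natural log:
  Let L = lim(x→∞) x^(7/ln(3x))
  Then ln(L) = lim(x→∞) [exponent × ln(base)]
  Evaluate using L'Hôpital or standard limits, then exponentiate.
  L = e^(7)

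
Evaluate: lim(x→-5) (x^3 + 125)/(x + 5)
This is a standard limit.

Factor or rationalize the expression:
  lim(x→-5) (x^3 + 125)/(x + 5) = 75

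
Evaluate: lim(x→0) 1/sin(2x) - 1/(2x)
This is an ∞-∞ indeterminate form.

Combine fractions or rationalize to convert ∞-∞ to 0/0 form:
  lim(x→0) 1/sin(2x) - 1/(2x) = 0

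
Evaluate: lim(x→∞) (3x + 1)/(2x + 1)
This is an ∞/∞ indeterminate form.

Apply L'Hôpital's rule: differentiate numerator and denominator separately.
  f(x) = 3·x + 1   ⇒   f'(x) = 3
  g(x) = 2·x + 1   ⇒   g'(x) = 2
  lim(x→∞) f'(x)/g'(x) = lim(x→∞) (3)/(2)
  = 3/2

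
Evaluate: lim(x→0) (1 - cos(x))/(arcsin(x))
This is a 0/0 indeterminate form.

Apply L'Hôpital's rule: differentiate numerator and denominator separately.
  f(x) = 1 - cos(x)   ⇒   f'(x) = sin(x)
  g(x) = asin(x)   ⇒   g'(x) = 1/sqrt(1 - x^2)
  lim(x→0) f'(x)/g'(x) = lim(x→0) (sin(x))/(1/sqrt(1 - x^2))
  = 0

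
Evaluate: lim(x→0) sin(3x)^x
This is an exponential indeterminate form.

For exponential indeterminate forms, take the natural log:
  Let L = lim(x→0) sin(3x)^x
  Then ln(L) = lim(x→0) [exponent × ln(base)]
  Evaluate using L'Hôpital or standard limits, then exponentiate.
  L = 1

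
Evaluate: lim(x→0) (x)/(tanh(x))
This is a 0/0 indeterminate form.

Apply L'Hôpital's rule: differentiate numerator and denominator separately.
  f(x) = x   ⇒   f'(x) = 1
  g(x) = tanh(x)   ⇒   g'(x) = 1 - tanh(x)^2
  lim(x→0) f'(x)/g'(x) = lim(x→0) (1)/(1 - tanh(x)^2)
  = 1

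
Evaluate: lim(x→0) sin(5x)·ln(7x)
This is a 0·∞ indeterminate form.

Rewrite 0·∞ as a quotient (0/0 or ∞/∞ form), then apply L'Hôpital's rule:
  lim(x→0) sin(5x)·ln(7x) = 0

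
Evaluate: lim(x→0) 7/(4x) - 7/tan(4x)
This is an ∞-∞ indeterminate form.

Combine fractions or rationalize to convert ∞-∞ to 0/0 form:
  lim(x→0) 7/(4x) - 7/tan(4x) = 0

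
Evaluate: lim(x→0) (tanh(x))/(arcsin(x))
This is a 0/0 indeterminate form.

Apply L'Hôpital's rule: differentiate numerator and denominator separately.
  f(x) = tanh(x)   ⇒   f'(x) = 1 - tanh(x)^2
  g(x) = asin(x)   ⇒   g'(x) = 1/sqrt(1 - x^2)
  lim(x→0) f'(x)/g'(x) = lim(x→0) (1 - tanh(x)^2)/(1/sqrt(1 - x^2))
  = 1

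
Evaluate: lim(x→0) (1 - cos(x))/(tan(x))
This is a 0/0 indeterminate form.

Apply L'Hôpital's rule: differentiate numerator and denominator separately.
  f(x) = 1 - cos(x)   ⇒   f'(x) = sin(x)
  g(x) = tan(x)   ⇒   g'(x) = tan(x)^2 + 1
  lim(x→0) f'(x)/g'(x) = lim(x→0) (sin(x))/(tan(x)^2 + 1)
  = 0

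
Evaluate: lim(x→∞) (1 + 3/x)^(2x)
This is an exponential indeterminate form.

For exponential indeterminate forms, take the natural log:
  Let L = lim(x→∞) (1 + 3/x)^(2x)
  Then ln(L) = lim(x→∞) [exponent × ln(base)]
  Evaluate using L'Hôpital or standard limits, then exponentiate.
  L = e^(6)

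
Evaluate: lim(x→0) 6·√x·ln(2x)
This is a 0·∞ indeterminate form.

Rewrite 0·∞ as a quotient (0/0 or ∞/∞ form), then apply L'Hôpital's rule:
  lim(x→0) 6·√x·ln(2x) = 0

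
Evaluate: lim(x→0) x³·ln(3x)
This is a 0·∞ indeterminate form.

Rewrite 0·∞ as a quotient (0/0 or ∞/∞ form), then apply L'Hôpital's rule:
  lim(x→0) x³·ln(3x) = 0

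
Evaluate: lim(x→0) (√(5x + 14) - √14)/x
This is a standard limit.

Factor or rationalize the expression:
  lim(x→0) (√(5x + 14) - √14)/x = 5·sqrt(14)/28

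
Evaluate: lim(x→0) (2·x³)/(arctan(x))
This is a 0/0 indeterminate form.

Apply L'Hôpital's rule: differentiate numerator and denominator separately.
  f(x) = 2·x^3   ⇒   f'(x) = 6·x^2
  g(x) = atan(x)   ⇒   g'(x) = 1/(x^2 + 1)
  lim(x→0) f'(x)/g'(x) = lim(x→0) (6·x^2)/(1/(x^2 + 1))
  = 0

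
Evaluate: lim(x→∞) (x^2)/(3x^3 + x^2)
This is an ∞/∞ indeterminate form.

Apply L'Hôpital's rule: differentiate numerator and denominator separately.
  f(x) = x^2   ⇒   f'(x) = 2·x
  g(x) = 3·x^3 + x^2   ⇒   g'(x) = 9·x^2 + 2·x
  lim(x→∞) f'(x)/g'(x) = lim(x→∞) (2·x)/(9·x^2 + 2·x)
  = 0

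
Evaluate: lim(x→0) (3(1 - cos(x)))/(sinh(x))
This is a 0/0 indeterminate form.

Apply L'Hôpital's rule: differentiate numerator and denominator separately.
  f(x) = 3 - 3·cos(x)   ⇒   f'(x) = 3·sin(x)
  g(x) = sinh(x)   ⇒   g'(x) = cosh(x)
  lim(x→0) f'(x)/g'(x) = lim(x→0) (3·sin(x))/(cosh(x))
  = 0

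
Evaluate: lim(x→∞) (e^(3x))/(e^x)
This is an ∞/∞ indeterminate form.

Apply L'Hôpital's rule: differentiate numerator and denominator separately.
  f(x) = e^(3·x)   ⇒   f'(x) = 3·e^(3·x)
  g(x) = e^(x)   ⇒   g'(x) = e^(x)
  lim(x→∞) f'(x)/g'(x) = lim(x→∞) (3·e^(3·x))/(e^(x))
  = ∞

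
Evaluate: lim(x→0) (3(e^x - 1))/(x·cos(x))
This is a 0/0 indeterminate form.

Apply L'Hôpital's rule: differentiate numerator and denominator separately.
  f(x) = 3·e^(x) - 3   ⇒   f'(x) = 3·e^(x)
  g(x) = x·cos(x)   ⇒   g'(x) = -x·sin(x) + cos(x)
  lim(x→0) f'(x)/g'(x) = lim(x→0) (3·e^(x))/(-x·sin(x) + cos(x))
  = 3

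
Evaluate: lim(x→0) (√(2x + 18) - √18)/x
This is a standard limit.

Factor or rationalize the expression:
  lim(x→0) (√(2x + 18) - √18)/x = sqrt(2)/6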